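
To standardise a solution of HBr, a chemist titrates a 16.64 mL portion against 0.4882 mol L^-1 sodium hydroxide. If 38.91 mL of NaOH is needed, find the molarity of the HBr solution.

1.14 M

n(NaOH) delivered = 0.4882 x 0.03891 = 0.01900 mol.
For a 1:1 reaction, n(HBr) = 0.01900 mol.
[HBr] = 0.01900 mol / 0.01664 L = 1.14 M.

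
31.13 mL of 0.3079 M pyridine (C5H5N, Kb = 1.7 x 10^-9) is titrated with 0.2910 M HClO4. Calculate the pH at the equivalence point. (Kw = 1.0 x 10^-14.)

n(C5H5N) = 0.3079 x 0.03113 = 0.009585 mol; V(HClO4) at equivalence = 0.009585/0.2910 = 0.03294 L.
At equivalence the base is fully converted to C5H5NH+; total volume = 0.06407 L, so [C5H5NH+] = 0.009585/0.06407 = 0.1496 M.
Ka(C5H5NH+) = Kw/Kb = 1.0e-14 / 1.7 x 10^-9 = 5.88e-6.
[H^+] = sqrt(Ka x [C5H5NH+]) = sqrt(5.88e-6 x 0.1496) = 0.000938 M.
pH = -log(0.000938) = 3.03.

3.03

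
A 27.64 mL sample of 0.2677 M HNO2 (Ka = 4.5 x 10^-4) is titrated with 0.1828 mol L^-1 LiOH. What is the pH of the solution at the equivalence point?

n(HNO2) = 0.2677 x 0.02764 = 0.007399 mol; V(LiOH) at equivalence = 0.007399/0.1828 = 0.04048 L.
At equivalence all the acid is converted to NO2-; total volume = 0.02764 + 0.04048 = 0.06812 L, so [NO2-] = 0.007399/0.06812 = 0.1086 M.
Kb = Kw/Ka = 1.0e-14 / 4.5 x 10^-4 = 2.22e-11.
[OH^-] = sqrt(Kb x [NO2-]) = sqrt(2.22e-11 x 0.1086) = 1.55e-6 M.
pOH = 5.81, so pH = 14.00 - 5.81 = 8.19.

8.19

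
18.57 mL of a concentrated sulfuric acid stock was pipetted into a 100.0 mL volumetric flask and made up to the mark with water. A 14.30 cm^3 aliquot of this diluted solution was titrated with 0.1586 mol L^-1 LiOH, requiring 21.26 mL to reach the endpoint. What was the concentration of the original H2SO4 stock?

0.635 M

n(LiOH) = 0.1586 x 0.02126 = 0.003372 mol.
n(H2SO4) in the aliquot = 0.003372 x 1/2 = 0.001686 mol.
[diluted H2SO4] = 0.001686 / 0.01430 = 0.1179 M.
Dilution factor = 100.0/18.57 = 5.385, so [stock] = 0.1179 x 5.385 = 0.635 M.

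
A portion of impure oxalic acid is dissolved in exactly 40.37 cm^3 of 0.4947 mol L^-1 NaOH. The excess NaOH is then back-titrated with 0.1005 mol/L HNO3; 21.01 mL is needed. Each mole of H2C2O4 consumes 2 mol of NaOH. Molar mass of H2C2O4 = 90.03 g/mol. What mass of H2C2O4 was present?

0.804 g

Total n(NaOH) added = 0.4947 x 0.04037 = 0.01997 mol.
n(HNO3) used = 0.1005 x 0.02101 = 0.002112 mol, which equals the excess n(NaOH).
So n(NaOH) consumed by the sample = 0.01997 - 0.002112 = 0.01786 mol.
n(H2C2O4) = 0.01786 / 2 = 0.008930 mol.
mass = 0.008930 mol x 90.03 g/mol = 0.804 g.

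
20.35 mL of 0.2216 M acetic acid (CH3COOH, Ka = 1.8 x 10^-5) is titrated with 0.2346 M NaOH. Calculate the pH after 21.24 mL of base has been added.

n(acid) = 0.2216 x 0.02035 = 0.004510 mol; n(NaOH) added = 0.2346 x 0.02124 = 0.004983 mol.
Base is in excess by 0.004983 - 0.004510 = 0.0004733 mol in a total volume of 0.04159 L.
[OH^-] = 0.0004733/0.04159 = 0.01138 M, so pOH = 1.94 and pH = 14.00 - 1.94 = 12.06.

12.06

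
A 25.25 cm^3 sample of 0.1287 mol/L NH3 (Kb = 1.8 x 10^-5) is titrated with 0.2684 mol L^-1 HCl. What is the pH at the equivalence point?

5.16

n(NH3) = 0.1287 x 0.02525 = 0.003250 mol; V(HCl) at equivalence = 0.003250/0.2684 = 0.01211 L.
At equivalence the base is fully converted to NH4+; total volume = 0.03736 L, so [NH4+] = 0.003250/0.03736 = 0.08699 M.
Ka(NH4+) = Kw/Kb = 1.0e-14 / 1.8 x 10^-5 = 5.56e-10.
[H^+] = sqrt(Ka x [NH4+]) = sqrt(5.56e-10 x 0.08699) = 6.95e-6 M.
pH = -log(6.95e-6) = 5.16.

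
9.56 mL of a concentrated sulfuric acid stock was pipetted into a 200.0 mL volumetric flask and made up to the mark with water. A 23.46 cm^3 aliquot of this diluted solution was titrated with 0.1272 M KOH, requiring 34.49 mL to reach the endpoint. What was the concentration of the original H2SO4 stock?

1.96 M

n(KOH) = 0.1272 x 0.03449 = 0.004387 mol.
n(H2SO4) in the aliquot = 0.004387 x 1/2 = 0.002194 mol.
[diluted H2SO4] = 0.002194 / 0.02346 = 0.09350 M.
Dilution factor = 200.0/9.560 = 20.92, so [stock] = 0.09350 x 20.92 = 1.96 M.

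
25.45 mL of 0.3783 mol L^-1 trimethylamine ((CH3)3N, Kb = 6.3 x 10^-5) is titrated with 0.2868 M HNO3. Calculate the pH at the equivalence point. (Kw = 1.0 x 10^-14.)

n((CH3)3N) = 0.3783 x 0.02545 = 0.009628 mol; V(HNO3) at equivalence = 0.009628/0.2868 = 0.03357 L.
At equivalence the base is fully converted to (CH3)3NH+; total volume = 0.05902 L, so [(CH3)3NH+] = 0.009628/0.05902 = 0.1631 M.
Ka((CH3)3NH+) = Kw/Kb = 1.0e-14 / 6.3 x 10^-5 = 1.59e-10.
[H^+] = sqrt(Ka x [(CH3)3NH+]) = sqrt(1.59e-10 x 0.1631) = 5.09e-6 M.
pH = -log(5.09e-6) = 5.29.

5.29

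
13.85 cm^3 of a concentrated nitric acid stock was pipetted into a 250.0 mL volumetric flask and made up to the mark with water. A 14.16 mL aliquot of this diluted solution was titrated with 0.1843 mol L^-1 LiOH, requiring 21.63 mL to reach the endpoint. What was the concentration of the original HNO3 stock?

n(LiOH) = 0.1843 x 0.02163 = 0.003986 mol.
n(HNO3) in the aliquot = 0.003986 mol.
[diluted HNO3] = 0.003986 / 0.01416 = 0.2815 M.
Dilution factor = 250.0/13.85 = 18.05, so [stock] = 0.2815 x 18.05 = 5.08 M.

5.08 M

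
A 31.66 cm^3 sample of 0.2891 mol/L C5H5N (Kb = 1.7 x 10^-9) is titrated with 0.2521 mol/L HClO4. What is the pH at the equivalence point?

3.05

n(C5H5N) = 0.2891 x 0.03166 = 0.009153 mol; V(HClO4) at equivalence = 0.009153/0.2521 = 0.03631 L.
At equivalence the base is fully converted to C5H5NH+; total volume = 0.06797 L, so [C5H5NH+] = 0.009153/0.06797 = 0.1347 M.
Ka(C5H5NH+) = Kw/Kb = 1.0e-14 / 1.7 x 10^-9 = 5.88e-6.
[H^+] = sqrt(Ka x [C5H5NH+]) = sqrt(5.88e-6 x 0.1347) = 0.000890 M.
pH = -log(0.000890) = 3.05.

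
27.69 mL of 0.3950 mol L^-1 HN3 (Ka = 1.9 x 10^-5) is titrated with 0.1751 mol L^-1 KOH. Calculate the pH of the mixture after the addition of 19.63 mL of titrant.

4.38

Initial n(HN3) = 0.3950 x 0.02769 = 0.01094 mol.
n(KOH) added = 0.1751 x 0.01963 = 0.003437 mol, converting that many moles of HN3 to N3-.
Remaining n(HN3) = 0.007500 mol; n(N3-) = 0.003437 mol.
By Henderson-Hasselbalch, pH = pKa + log([A^-]/[HA]) = 4.72 + log(0.003437/0.007500) = 4.72 + (-0.34) = 4.38.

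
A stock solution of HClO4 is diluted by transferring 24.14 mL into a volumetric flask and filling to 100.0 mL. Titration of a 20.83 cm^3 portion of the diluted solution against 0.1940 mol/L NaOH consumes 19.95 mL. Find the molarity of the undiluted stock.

0.770 M

n(NaOH) = 0.1940 x 0.01995 = 0.003870 mol.
n(HClO4) in the aliquot = 0.003870 mol.
[diluted HClO4] = 0.003870 / 0.02083 = 0.1858 M.
Dilution factor = 100.0/24.14 = 4.143, so [stock] = 0.1858 x 4.143 = 0.770 M.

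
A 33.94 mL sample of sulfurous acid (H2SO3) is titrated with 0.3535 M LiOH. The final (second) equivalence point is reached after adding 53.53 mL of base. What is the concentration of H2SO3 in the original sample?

n(LiOH) = 0.3535 x 0.05353 = 0.01892 mol.
At the final (second) equivalence point, 2 mol OH^- react per mol H2SO3, so n(H2SO3) = 0.01892 / 2 = 0.009461 mol.
[H2SO3] = 0.009461 / 0.03394 L = 0.279 M.

0.279 M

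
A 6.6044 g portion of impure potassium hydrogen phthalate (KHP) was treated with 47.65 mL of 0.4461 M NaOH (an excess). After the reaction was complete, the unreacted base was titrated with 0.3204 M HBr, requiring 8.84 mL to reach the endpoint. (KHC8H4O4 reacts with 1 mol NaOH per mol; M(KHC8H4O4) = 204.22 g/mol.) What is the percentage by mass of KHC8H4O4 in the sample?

Total n(NaOH) added = 0.4461 x 0.04765 = 0.02126 mol.
n(HBr) used = 0.3204 x 0.008840 = 0.002832 mol, which equals the excess n(NaOH).
So n(NaOH) consumed by the sample = 0.02126 - 0.002832 = 0.01842 mol.
n(KHC8H4O4) = 0.01842 / 1 = 0.01842 mol.
mass KHC8H4O4 = 0.01842 x 204.22 = 3.763 g, so %KHC8H4O4 = 3.763/6.6044 x 100 = 57.0%.

57.0%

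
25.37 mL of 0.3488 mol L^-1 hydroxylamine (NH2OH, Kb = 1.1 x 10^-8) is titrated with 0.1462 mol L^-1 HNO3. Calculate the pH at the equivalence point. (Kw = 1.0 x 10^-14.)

n(NH2OH) = 0.3488 x 0.02537 = 0.008849 mol; V(HNO3) at equivalence = 0.008849/0.1462 = 0.06053 L.
At equivalence the base is fully converted to NH3OH+; total volume = 0.08590 L, so [NH3OH+] = 0.008849/0.08590 = 0.1030 M.
Ka(NH3OH+) = Kw/Kb = 1.0e-14 / 1.1 x 10^-8 = 9.09e-7.
[H^+] = sqrt(Ka x [NH3OH+]) = sqrt(9.09e-7 x 0.1030) = 0.000306 M.
pH = -log(0.000306) = 3.51.

3.51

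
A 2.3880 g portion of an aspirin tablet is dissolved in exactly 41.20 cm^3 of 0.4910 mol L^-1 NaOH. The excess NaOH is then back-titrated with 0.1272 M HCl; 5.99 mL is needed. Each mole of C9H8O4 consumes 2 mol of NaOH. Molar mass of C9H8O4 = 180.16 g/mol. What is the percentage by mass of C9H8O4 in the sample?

Total n(NaOH) added = 0.4910 x 0.04120 = 0.02023 mol.
n(HCl) used = 0.1272 x 0.005990 = 0.0007619 mol, which equals the excess n(NaOH).
So n(NaOH) consumed by the sample = 0.02023 - 0.0007619 = 0.01947 mol.
n(C9H8O4) = 0.01947 / 2 = 0.009734 mol.
mass C9H8O4 = 0.009734 x 180.16 = 1.754 g, so %C9H8O4 = 1.754/2.3880 x 100 = 73.4%.

73.4%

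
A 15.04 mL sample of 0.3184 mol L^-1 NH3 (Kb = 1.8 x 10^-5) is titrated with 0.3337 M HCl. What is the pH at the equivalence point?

5.02

n(NH3) = 0.3184 x 0.01504 = 0.004789 mol; V(HCl) at equivalence = 0.004789/0.3337 = 0.01435 L.
At equivalence the base is fully converted to NH4+; total volume = 0.02939 L, so [NH4+] = 0.004789/0.02939 = 0.1629 M.
Ka(NH4+) = Kw/Kb = 1.0e-14 / 1.8 x 10^-5 = 5.56e-10.
[H^+] = sqrt(Ka x [NH4+]) = sqrt(5.56e-10 x 0.1629) = 9.51e-6 M.
pH = -log(9.51e-6) = 5.02.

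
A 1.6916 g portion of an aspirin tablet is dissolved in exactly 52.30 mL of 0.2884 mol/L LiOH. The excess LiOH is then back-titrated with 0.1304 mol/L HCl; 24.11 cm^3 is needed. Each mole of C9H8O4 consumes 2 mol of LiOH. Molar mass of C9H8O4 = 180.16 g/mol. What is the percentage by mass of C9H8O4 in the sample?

Total n(LiOH) added = 0.2884 x 0.05230 = 0.01508 mol.
n(HCl) used = 0.1304 x 0.02411 = 0.003144 mol, which equals the excess n(LiOH).
So n(LiOH) consumed by the sample = 0.01508 - 0.003144 = 0.01194 mol.
n(C9H8O4) = 0.01194 / 2 = 0.005970 mol.
mass C9H8O4 = 0.005970 x 180.16 = 1.075 g, so %C9H8O4 = 1.075/1.6916 x 100 = 63.6%.

63.6%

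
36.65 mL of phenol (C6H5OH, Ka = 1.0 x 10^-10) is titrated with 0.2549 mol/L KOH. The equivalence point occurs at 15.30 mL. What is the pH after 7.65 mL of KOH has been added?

7.65 mL is exactly half the equivalence volume (15.30/2), i.e. the half-equivalence point.
There, n(HA) = n(A^-), so pH = pKa = -log(1.0 x 10^-10) = 10.00.

10.00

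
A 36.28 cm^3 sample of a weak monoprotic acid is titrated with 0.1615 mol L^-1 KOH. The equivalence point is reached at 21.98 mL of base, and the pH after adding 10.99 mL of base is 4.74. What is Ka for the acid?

1.8 x 10^-5

10.99 mL is half of the equivalence volume, so this is the half-equivalence point where [HA] = [A^-].
At half-equivalence pH = pKa, so pKa = 4.74.
Ka = 10^(-4.74) = 1.8 x 10^-5.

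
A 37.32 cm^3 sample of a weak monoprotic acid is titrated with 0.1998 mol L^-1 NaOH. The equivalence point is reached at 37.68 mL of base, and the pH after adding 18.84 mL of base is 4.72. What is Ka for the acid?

1.9 x 10^-5

18.84 mL is half of the equivalence volume, so this is the half-equivalence point where [HA] = [A^-].
At half-equivalence pH = pKa, so pKa = 4.72.
Ka = 10^(-4.72) = 1.9 x 10^-5.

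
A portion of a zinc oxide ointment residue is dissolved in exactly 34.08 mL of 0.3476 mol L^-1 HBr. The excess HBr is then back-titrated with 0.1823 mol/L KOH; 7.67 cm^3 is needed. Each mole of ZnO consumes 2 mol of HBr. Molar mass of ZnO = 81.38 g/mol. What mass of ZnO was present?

0.425 g

Total n(HBr) added = 0.3476 x 0.03408 = 0.01185 mol.
n(KOH) used = 0.1823 x 0.007670 = 0.001398 mol, which equals the excess n(HBr).
So n(HBr) consumed by the sample = 0.01185 - 0.001398 = 0.01045 mol.
n(ZnO) = 0.01045 / 2 = 0.005224 mol.
mass = 0.005224 mol x 81.38 g/mol = 0.425 g.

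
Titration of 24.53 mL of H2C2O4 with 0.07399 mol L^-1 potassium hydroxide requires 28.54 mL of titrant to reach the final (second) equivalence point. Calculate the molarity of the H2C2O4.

0.0430 M

n(KOH) = 0.07399 x 0.02854 = 0.002112 mol.
At the final (second) equivalence point, 2 mol OH^- react per mol H2C2O4, so n(H2C2O4) = 0.002112 / 2 = 0.001056 mol.
[H2C2O4] = 0.001056 / 0.02453 L = 0.0430 M.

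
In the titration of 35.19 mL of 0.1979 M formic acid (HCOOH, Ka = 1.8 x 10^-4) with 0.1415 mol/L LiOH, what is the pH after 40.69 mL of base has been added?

4.42

Initial n(HCOOH) = 0.1979 x 0.03519 = 0.006964 mol.
n(LiOH) added = 0.1415 x 0.04069 = 0.005758 mol, converting that many moles of HCOOH to HCOO-.
Remaining n(HCOOH) = 0.001206 mol; n(HCOO-) = 0.005758 mol.
By Henderson-Hasselbalch, pH = pKa + log([A^-]/[HA]) = 3.74 + log(0.005758/0.001206) = 3.74 + (+0.68) = 4.42.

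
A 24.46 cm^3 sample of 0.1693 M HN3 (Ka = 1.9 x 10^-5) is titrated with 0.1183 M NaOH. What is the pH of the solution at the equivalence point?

n(HN3) = 0.1693 x 0.02446 = 0.004141 mol; V(NaOH) at equivalence = 0.004141/0.1183 = 0.03500 L.
At equivalence all the acid is converted to N3-; total volume = 0.02446 + 0.03500 = 0.05946 L, so [N3-] = 0.004141/0.05946 = 0.06964 M.
Kb = Kw/Ka = 1.0e-14 / 1.9 x 10^-5 = 5.26e-10.
[OH^-] = sqrt(Kb x [N3-]) = sqrt(5.26e-10 x 0.06964) = 6.05e-6 M.
pOH = 5.22, so pH = 14.00 - 5.22 = 8.78.

8.78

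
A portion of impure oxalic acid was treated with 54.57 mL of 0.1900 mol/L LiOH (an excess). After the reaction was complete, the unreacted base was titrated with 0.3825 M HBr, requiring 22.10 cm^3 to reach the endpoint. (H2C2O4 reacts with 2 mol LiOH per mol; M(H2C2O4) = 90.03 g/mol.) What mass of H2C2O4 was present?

0.0862 g

Total n(LiOH) added = 0.1900 x 0.05457 = 0.01037 mol.
n(HBr) used = 0.3825 x 0.02210 = 0.008453 mol, which equals the excess n(LiOH).
So n(LiOH) consumed by the sample = 0.01037 - 0.008453 = 0.001915 mol.
n(H2C2O4) = 0.001915 / 2 = 0.0009575 mol.
mass = 0.0009575 mol x 90.03 g/mol = 0.0862 g.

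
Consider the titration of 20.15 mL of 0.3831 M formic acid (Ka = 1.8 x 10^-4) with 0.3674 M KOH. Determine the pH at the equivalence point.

n(HCOOH) = 0.3831 x 0.02015 = 0.007719 mol; V(KOH) at equivalence = 0.007719/0.3674 = 0.02101 L.
At equivalence all the acid is converted to HCOO-; total volume = 0.02015 + 0.02101 = 0.04116 L, so [HCOO-] = 0.007719/0.04116 = 0.1875 M.
Kb = Kw/Ka = 1.0e-14 / 1.8 x 10^-4 = 5.56e-11.
[OH^-] = sqrt(Kb x [HCOO-]) = sqrt(5.56e-11 x 0.1875) = 3.23e-6 M.
pOH = 5.49, so pH = 14.00 - 5.49 = 8.51.

8.51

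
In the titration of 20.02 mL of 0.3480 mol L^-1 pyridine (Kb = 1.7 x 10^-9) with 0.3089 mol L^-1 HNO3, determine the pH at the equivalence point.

3.01

n(C5H5N) = 0.3480 x 0.02002 = 0.006967 mol; V(HNO3) at equivalence = 0.006967/0.3089 = 0.02255 L.
At equivalence the base is fully converted to C5H5NH+; total volume = 0.04257 L, so [C5H5NH+] = 0.006967/0.04257 = 0.1636 M.
Ka(C5H5NH+) = Kw/Kb = 1.0e-14 / 1.7 x 10^-9 = 5.88e-6.
[H^+] = sqrt(Ka x [C5H5NH+]) = sqrt(5.88e-6 x 0.1636) = 0.000981 M.
pH = -log(0.000981) = 3.01.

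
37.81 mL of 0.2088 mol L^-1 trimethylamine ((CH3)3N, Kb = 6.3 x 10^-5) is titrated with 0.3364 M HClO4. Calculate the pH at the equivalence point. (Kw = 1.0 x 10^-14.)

5.34

n((CH3)3N) = 0.2088 x 0.03781 = 0.007895 mol; V(HClO4) at equivalence = 0.007895/0.3364 = 0.02347 L.
At equivalence the base is fully converted to (CH3)3NH+; total volume = 0.06128 L, so [(CH3)3NH+] = 0.007895/0.06128 = 0.1288 M.
Ka((CH3)3NH+) = Kw/Kb = 1.0e-14 / 6.3 x 10^-5 = 1.59e-10.
[H^+] = sqrt(Ka x [(CH3)3NH+]) = sqrt(1.59e-10 x 0.1288) = 4.52e-6 M.
pH = -log(4.52e-6) = 5.34.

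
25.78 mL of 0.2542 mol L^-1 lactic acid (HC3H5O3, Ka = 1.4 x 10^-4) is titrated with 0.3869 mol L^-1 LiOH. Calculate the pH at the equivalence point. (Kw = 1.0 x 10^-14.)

8.52

n(HC3H5O3) = 0.2542 x 0.02578 = 0.006553 mol; V(LiOH) at equivalence = 0.006553/0.3869 = 0.01694 L.
At equivalence all the acid is converted to C3H5O3-; total volume = 0.02578 + 0.01694 = 0.04272 L, so [C3H5O3-] = 0.006553/0.04272 = 0.1534 M.
Kb = Kw/Ka = 1.0e-14 / 1.4 x 10^-4 = 7.14e-11.
[OH^-] = sqrt(Kb x [C3H5O3-]) = sqrt(7.14e-11 x 0.1534) = 3.31e-6 M.
pOH = 5.48, so pH = 14.00 - 5.48 = 8.52.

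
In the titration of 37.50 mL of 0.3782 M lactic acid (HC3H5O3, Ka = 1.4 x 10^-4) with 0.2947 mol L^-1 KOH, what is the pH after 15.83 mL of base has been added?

3.54

Initial n(HC3H5O3) = 0.3782 x 0.03750 = 0.01418 mol.
n(KOH) added = 0.2947 x 0.01583 = 0.004665 mol, converting that many moles of HC3H5O3 to C3H5O3-.
Remaining n(HC3H5O3) = 0.009517 mol; n(C3H5O3-) = 0.004665 mol.
By Henderson-Hasselbalch, pH = pKa + log([A^-]/[HA]) = 3.85 + log(0.004665/0.009517) = 3.85 + (-0.31) = 3.54.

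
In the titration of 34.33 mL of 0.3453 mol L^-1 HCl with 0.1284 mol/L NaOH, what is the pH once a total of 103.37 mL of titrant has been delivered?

n(acid) = 0.3453 x 0.03433 = 0.01185 mol; n(NaOH) added = 0.1284 x 0.1034 = 0.01327 mol.
Base is in excess by 0.01327 - 0.01185 = 0.001419 mol in a total volume of 0.1377 L.
[OH^-] = 0.001419/0.1377 = 0.01030 M, so pOH = 1.99 and pH = 14.00 - 1.99 = 12.01.

12.01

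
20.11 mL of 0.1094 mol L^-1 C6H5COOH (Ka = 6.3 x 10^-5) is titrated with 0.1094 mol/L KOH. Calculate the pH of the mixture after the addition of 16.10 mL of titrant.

4.80

Initial n(C6H5COOH) = 0.1094 x 0.02011 = 0.002200 mol.
n(KOH) added = 0.1094 x 0.01610 = 0.001761 mol, converting that many moles of C6H5COOH to C6H5COO-.
Remaining n(C6H5COOH) = 0.0004387 mol; n(C6H5COO-) = 0.001761 mol.
By Henderson-Hasselbalch, pH = pKa + log([A^-]/[HA]) = 4.20 + log(0.001761/0.0004387) = 4.20 + (+0.60) = 4.80.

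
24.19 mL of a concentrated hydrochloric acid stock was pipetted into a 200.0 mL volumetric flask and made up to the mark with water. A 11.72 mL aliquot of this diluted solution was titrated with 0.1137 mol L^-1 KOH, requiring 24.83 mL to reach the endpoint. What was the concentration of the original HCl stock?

1.99 M

n(KOH) = 0.1137 x 0.02483 = 0.002823 mol.
n(HCl) in the aliquot = 0.002823 mol.
[diluted HCl] = 0.002823 / 0.01172 = 0.2409 M.
Dilution factor = 200.0/24.19 = 8.268, so [stock] = 0.2409 x 8.268 = 1.99 M.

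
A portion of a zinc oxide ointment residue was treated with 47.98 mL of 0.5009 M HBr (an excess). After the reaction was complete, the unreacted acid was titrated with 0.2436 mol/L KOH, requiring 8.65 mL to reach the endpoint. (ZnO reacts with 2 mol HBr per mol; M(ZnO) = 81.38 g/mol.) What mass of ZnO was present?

0.892 g

Total n(HBr) added = 0.5009 x 0.04798 = 0.02403 mol.
n(KOH) used = 0.2436 x 0.008650 = 0.002107 mol, which equals the excess n(HBr).
So n(HBr) consumed by the sample = 0.02403 - 0.002107 = 0.02193 mol.
n(ZnO) = 0.02193 / 2 = 0.01096 mol.
mass = 0.01096 mol x 81.38 g/mol = 0.892 g.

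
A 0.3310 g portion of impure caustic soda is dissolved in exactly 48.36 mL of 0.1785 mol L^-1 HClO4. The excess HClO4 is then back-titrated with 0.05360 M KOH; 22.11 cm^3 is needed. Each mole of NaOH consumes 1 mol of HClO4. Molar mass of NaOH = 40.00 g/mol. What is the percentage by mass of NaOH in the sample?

Total n(HClO4) added = 0.1785 x 0.04836 = 0.008632 mol.
n(KOH) used = 0.05360 x 0.02211 = 0.001185 mol, which equals the excess n(HClO4).
So n(HClO4) consumed by the sample = 0.008632 - 0.001185 = 0.007447 mol.
n(NaOH) = 0.007447 / 1 = 0.007447 mol.
mass NaOH = 0.007447 x 40.00 = 0.2979 g, so %NaOH = 0.2979/0.3310 x 100 = 90.0%.

90.0%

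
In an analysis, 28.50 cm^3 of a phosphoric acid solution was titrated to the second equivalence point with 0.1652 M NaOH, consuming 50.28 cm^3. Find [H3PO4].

0.146 M

n(NaOH) = 0.1652 x 0.05028 = 0.008306 mol.
At the second equivalence point, 2 mol OH^- react per mol H3PO4, so n(H3PO4) = 0.008306 / 2 = 0.004153 mol.
[H3PO4] = 0.004153 / 0.02850 L = 0.146 M.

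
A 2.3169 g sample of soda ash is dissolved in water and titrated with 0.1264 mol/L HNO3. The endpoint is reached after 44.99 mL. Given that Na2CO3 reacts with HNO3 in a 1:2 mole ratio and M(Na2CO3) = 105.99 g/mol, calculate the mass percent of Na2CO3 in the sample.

13.0%

n(HNO3) = 0.1264 x 0.04499 = 0.005687 mol.
n(Na2CO3) = 0.005687 / 2 = 0.002843 mol.
mass of Na2CO3 = 0.002843 x 105.99 = 0.3014 g.
% purity = 0.3014 / 2.3169 x 100 = 13.0%.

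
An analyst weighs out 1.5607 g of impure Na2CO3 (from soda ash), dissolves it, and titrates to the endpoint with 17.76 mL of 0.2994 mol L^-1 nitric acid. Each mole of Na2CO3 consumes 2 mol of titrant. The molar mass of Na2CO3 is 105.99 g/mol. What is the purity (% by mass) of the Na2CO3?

18.1%

n(HNO3) = 0.2994 x 0.01776 = 0.005317 mol.
n(Na2CO3) = 0.005317 / 2 = 0.002659 mol.
mass of Na2CO3 = 0.002659 x 105.99 = 0.2818 g.
% purity = 0.2818 / 1.5607 x 100 = 18.1%.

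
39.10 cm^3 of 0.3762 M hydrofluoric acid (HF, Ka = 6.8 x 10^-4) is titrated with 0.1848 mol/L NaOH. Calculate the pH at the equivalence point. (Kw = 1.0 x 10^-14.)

n(HF) = 0.3762 x 0.03910 = 0.01471 mol; V(NaOH) at equivalence = 0.01471/0.1848 = 0.07960 L.
At equivalence all the acid is converted to F-; total volume = 0.03910 + 0.07960 = 0.1187 L, so [F-] = 0.01471/0.1187 = 0.1239 M.
Kb = Kw/Ka = 1.0e-14 / 6.8 x 10^-4 = 1.47e-11.
[OH^-] = sqrt(Kb x [F-]) = sqrt(1.47e-11 x 0.1239) = 1.35e-6 M.
pOH = 5.87, so pH = 14.00 - 5.87 = 8.13.

8.13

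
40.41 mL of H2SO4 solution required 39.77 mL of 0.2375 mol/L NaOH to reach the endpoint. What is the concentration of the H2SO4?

0.117 M

n(NaOH) delivered = 0.2375 x 0.03977 = 0.009445 mol.
The reaction is 1 H2SO4 + 2 NaOH, so n(H2SO4) = 0.009445 x 1/2 = 0.004723 mol.
[H2SO4] = 0.004723 mol / 0.04041 L = 0.117 M.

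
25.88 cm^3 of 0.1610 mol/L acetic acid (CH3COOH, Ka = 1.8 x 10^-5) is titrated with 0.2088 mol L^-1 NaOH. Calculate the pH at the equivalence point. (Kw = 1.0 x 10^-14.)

8.85

n(CH3COOH) = 0.1610 x 0.02588 = 0.004167 mol; V(NaOH) at equivalence = 0.004167/0.2088 = 0.01996 L.
At equivalence all the acid is converted to CH3COO-; total volume = 0.02588 + 0.01996 = 0.04584 L, so [CH3COO-] = 0.004167/0.04584 = 0.09091 M.
Kb = Kw/Ka = 1.0e-14 / 1.8 x 10^-5 = 5.56e-10.
[OH^-] = sqrt(Kb x [CH3COO-]) = sqrt(5.56e-10 x 0.09091) = 7.11e-6 M.
pOH = 5.15, so pH = 14.00 - 5.15 = 8.85.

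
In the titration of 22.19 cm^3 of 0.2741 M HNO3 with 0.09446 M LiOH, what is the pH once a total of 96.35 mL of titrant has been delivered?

12.41

n(acid) = 0.2741 x 0.02219 = 0.006082 mol; n(LiOH) added = 0.09446 x 0.09635 = 0.009101 mol.
Base is in excess by 0.009101 - 0.006082 = 0.003019 mol in a total volume of 0.1185 L.
[OH^-] = 0.003019/0.1185 = 0.02547 M, so pOH = 1.59 and pH = 14.00 - 1.59 = 12.41.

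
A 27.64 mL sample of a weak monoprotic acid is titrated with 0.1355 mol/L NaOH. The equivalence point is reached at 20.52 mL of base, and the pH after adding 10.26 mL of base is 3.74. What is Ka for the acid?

1.8 x 10^-4

10.26 mL is half of the equivalence volume, so this is the half-equivalence point where [HA] = [A^-].
At half-equivalence pH = pKa, so pKa = 3.74.
Ka = 10^(-3.74) = 1.8 x 10^-4.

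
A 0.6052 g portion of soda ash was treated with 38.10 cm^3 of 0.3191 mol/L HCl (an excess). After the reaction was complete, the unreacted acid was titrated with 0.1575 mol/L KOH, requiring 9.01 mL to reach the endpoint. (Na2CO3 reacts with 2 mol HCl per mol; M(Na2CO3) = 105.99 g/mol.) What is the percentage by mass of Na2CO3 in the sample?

Total n(HCl) added = 0.3191 x 0.03810 = 0.01216 mol.
n(KOH) used = 0.1575 x 0.009010 = 0.001419 mol, which equals the excess n(HCl).
So n(HCl) consumed by the sample = 0.01216 - 0.001419 = 0.01074 mol.
n(Na2CO3) = 0.01074 / 2 = 0.005369 mol.
mass Na2CO3 = 0.005369 x 105.99 = 0.5691 g, so %Na2CO3 = 0.5691/0.6052 x 100 = 94.0%.

94.0%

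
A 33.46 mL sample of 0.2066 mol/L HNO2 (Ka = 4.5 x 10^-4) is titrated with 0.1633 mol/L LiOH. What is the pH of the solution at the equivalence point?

n(HNO2) = 0.2066 x 0.03346 = 0.006913 mol; V(LiOH) at equivalence = 0.006913/0.1633 = 0.04233 L.
At equivalence all the acid is converted to NO2-; total volume = 0.03346 + 0.04233 = 0.07579 L, so [NO2-] = 0.006913/0.07579 = 0.09121 M.
Kb = Kw/Ka = 1.0e-14 / 4.5 x 10^-4 = 2.22e-11.
[OH^-] = sqrt(Kb x [NO2-]) = sqrt(2.22e-11 x 0.09121) = 1.42e-6 M.
pOH = 5.85, so pH = 14.00 - 5.85 = 8.15.

8.15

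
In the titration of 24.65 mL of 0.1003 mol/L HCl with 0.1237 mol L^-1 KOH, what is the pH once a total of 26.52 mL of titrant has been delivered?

12.20

n(acid) = 0.1003 x 0.02465 = 0.002472 mol; n(KOH) added = 0.1237 x 0.02652 = 0.003281 mol.
Base is in excess by 0.003281 - 0.002472 = 0.0008081 mol in a total volume of 0.05117 L.
[OH^-] = 0.0008081/0.05117 = 0.01579 M, so pOH = 1.80 and pH = 14.00 - 1.80 = 12.20.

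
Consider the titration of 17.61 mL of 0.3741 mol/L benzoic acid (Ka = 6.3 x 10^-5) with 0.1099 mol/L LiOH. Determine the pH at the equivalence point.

n(C6H5COOH) = 0.3741 x 0.01761 = 0.006588 mol; V(LiOH) at equivalence = 0.006588/0.1099 = 0.05994 L.
At equivalence all the acid is converted to C6H5COO-; total volume = 0.01761 + 0.05994 = 0.07755 L, so [C6H5COO-] = 0.006588/0.07755 = 0.08495 M.
Kb = Kw/Ka = 1.0e-14 / 6.3 x 10^-5 = 1.59e-10.
[OH^-] = sqrt(Kb x [C6H5COO-]) = sqrt(1.59e-10 x 0.08495) = 3.67e-6 M.
pOH = 5.44, so pH = 14.00 - 5.44 = 8.56.

8.56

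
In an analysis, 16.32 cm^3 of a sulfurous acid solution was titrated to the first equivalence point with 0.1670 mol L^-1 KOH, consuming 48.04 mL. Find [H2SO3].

0.492 M

n(KOH) = 0.1670 x 0.04804 = 0.008023 mol.
At the first equivalence point, 1 mol OH^- react per mol H2SO3, so n(H2SO3) = 0.008023 / 1 = 0.008023 mol.
[H2SO3] = 0.008023 / 0.01632 L = 0.492 M.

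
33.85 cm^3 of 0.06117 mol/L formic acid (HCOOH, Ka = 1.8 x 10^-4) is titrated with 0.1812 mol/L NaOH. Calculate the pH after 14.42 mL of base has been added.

12.05

n(acid) = 0.06117 x 0.03385 = 0.002071 mol; n(NaOH) added = 0.1812 x 0.01442 = 0.002613 mol.
Base is in excess by 0.002613 - 0.002071 = 0.0005423 mol in a total volume of 0.04827 L.
[OH^-] = 0.0005423/0.04827 = 0.01123 M, so pOH = 1.95 and pH = 14.00 - 1.95 = 12.05.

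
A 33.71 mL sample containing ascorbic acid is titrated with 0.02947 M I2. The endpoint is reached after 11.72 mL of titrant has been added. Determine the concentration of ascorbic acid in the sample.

0.0102 M

n(I2) = 0.02947 x 0.01172 = 0.0003454 mol.
From the balanced equation, 1 mol I2 reacts with 1 mol ascorbic acid, so n(ascorbic acid) = 0.0003454 x 1/1 = 0.0003454 mol.
[ascorbic acid] = 0.0003454 / 0.03371 L = 0.0102 M.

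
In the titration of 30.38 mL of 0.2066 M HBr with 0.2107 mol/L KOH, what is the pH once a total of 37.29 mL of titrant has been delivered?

n(acid) = 0.2066 x 0.03038 = 0.006277 mol; n(KOH) added = 0.2107 x 0.03729 = 0.007857 mol.
Base is in excess by 0.007857 - 0.006277 = 0.001580 mol in a total volume of 0.06767 L.
[OH^-] = 0.001580/0.06767 = 0.02336 M, so pOH = 1.63 and pH = 14.00 - 1.63 = 12.37.

12.37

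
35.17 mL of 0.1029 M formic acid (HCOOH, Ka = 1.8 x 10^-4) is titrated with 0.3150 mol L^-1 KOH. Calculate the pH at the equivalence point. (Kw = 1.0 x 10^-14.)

n(HCOOH) = 0.1029 x 0.03517 = 0.003619 mol; V(KOH) at equivalence = 0.003619/0.3150 = 0.01149 L.
At equivalence all the acid is converted to HCOO-; total volume = 0.03517 + 0.01149 = 0.04666 L, so [HCOO-] = 0.003619/0.04666 = 0.07756 M.
Kb = Kw/Ka = 1.0e-14 / 1.8 x 10^-4 = 5.56e-11.
[OH^-] = sqrt(Kb x [HCOO-]) = sqrt(5.56e-11 x 0.07756) = 2.08e-6 M.
pOH = 5.68, so pH = 14.00 - 5.68 = 8.32.

8.32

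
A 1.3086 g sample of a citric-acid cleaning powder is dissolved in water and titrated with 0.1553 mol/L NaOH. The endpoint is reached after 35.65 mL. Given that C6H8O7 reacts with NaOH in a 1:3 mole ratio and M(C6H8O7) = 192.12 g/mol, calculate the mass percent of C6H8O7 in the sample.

n(NaOH) = 0.1553 x 0.03565 = 0.005536 mol.
n(C6H8O7) = 0.005536 / 3 = 0.001845 mol.
mass of C6H8O7 = 0.001845 x 192.12 = 0.3546 g.
% purity = 0.3546 / 1.3086 x 100 = 27.1%.

27.1%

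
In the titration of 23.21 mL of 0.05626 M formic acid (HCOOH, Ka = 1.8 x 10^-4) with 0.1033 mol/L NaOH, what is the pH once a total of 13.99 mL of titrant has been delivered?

n(acid) = 0.05626 x 0.02321 = 0.001306 mol; n(NaOH) added = 0.1033 x 0.01399 = 0.001445 mol.
Base is in excess by 0.001445 - 0.001306 = 0.0001394 mol in a total volume of 0.03720 L.
[OH^-] = 0.0001394/0.03720 = 0.003747 M, so pOH = 2.43 and pH = 14.00 - 2.43 = 11.57.

11.57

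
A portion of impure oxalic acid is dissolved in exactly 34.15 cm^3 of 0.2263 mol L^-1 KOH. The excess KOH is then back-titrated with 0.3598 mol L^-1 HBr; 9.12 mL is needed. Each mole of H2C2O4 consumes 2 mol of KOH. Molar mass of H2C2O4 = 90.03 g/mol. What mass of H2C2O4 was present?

0.200 g

Total n(KOH) added = 0.2263 x 0.03415 = 0.007728 mol.
n(HBr) used = 0.3598 x 0.009120 = 0.003281 mol, which equals the excess n(KOH).
So n(KOH) consumed by the sample = 0.007728 - 0.003281 = 0.004447 mol.
n(H2C2O4) = 0.004447 / 2 = 0.002223 mol.
mass = 0.002223 mol x 90.03 g/mol = 0.200 g.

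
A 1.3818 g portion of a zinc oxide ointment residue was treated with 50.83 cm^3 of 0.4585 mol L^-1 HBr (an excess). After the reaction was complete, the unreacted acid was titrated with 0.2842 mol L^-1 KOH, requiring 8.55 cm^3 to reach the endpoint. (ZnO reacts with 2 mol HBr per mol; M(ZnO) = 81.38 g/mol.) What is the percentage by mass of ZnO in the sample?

61.5%

Total n(HBr) added = 0.4585 x 0.05083 = 0.02331 mol.
n(KOH) used = 0.2842 x 0.008550 = 0.002430 mol, which equals the excess n(HBr).
So n(HBr) consumed by the sample = 0.02331 - 0.002430 = 0.02088 mol.
n(ZnO) = 0.02088 / 2 = 0.01044 mol.
mass ZnO = 0.01044 x 81.38 = 0.8494 g, so %ZnO = 0.8494/1.3818 x 100 = 61.5%.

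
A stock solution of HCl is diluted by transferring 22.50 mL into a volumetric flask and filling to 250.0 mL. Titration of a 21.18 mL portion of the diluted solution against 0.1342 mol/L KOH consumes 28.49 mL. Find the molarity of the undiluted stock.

2.01 M

n(KOH) = 0.1342 x 0.02849 = 0.003823 mol.
n(HCl) in the aliquot = 0.003823 mol.
[diluted HCl] = 0.003823 / 0.02118 = 0.1805 M.
Dilution factor = 250.0/22.50 = 11.11, so [stock] = 0.1805 x 11.11 = 2.01 M.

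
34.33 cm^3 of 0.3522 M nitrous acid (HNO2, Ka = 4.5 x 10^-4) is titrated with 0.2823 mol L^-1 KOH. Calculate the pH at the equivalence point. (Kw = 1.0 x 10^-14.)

8.27

n(HNO2) = 0.3522 x 0.03433 = 0.01209 mol; V(KOH) at equivalence = 0.01209/0.2823 = 0.04283 L.
At equivalence all the acid is converted to NO2-; total volume = 0.03433 + 0.04283 = 0.07716 L, so [NO2-] = 0.01209/0.07716 = 0.1567 M.
Kb = Kw/Ka = 1.0e-14 / 4.5 x 10^-4 = 2.22e-11.
[OH^-] = sqrt(Kb x [NO2-]) = sqrt(2.22e-11 x 0.1567) = 1.87e-6 M.
pOH = 5.73, so pH = 14.00 - 5.73 = 8.27.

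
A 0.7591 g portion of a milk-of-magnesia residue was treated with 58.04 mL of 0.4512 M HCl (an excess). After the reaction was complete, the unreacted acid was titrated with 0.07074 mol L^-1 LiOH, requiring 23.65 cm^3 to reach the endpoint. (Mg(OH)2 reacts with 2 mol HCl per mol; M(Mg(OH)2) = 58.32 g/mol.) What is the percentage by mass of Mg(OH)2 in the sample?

94.2%

Total n(HCl) added = 0.4512 x 0.05804 = 0.02619 mol.
n(LiOH) used = 0.07074 x 0.02365 = 0.001673 mol, which equals the excess n(HCl).
So n(HCl) consumed by the sample = 0.02619 - 0.001673 = 0.02451 mol.
n(Mg(OH)2) = 0.02451 / 2 = 0.01226 mol.
mass Mg(OH)2 = 0.01226 x 58.32 = 0.7148 g, so %Mg(OH)2 = 0.7148/0.7591 x 100 = 94.2%.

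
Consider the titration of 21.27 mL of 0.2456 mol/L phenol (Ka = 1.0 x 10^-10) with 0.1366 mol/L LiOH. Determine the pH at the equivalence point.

n(C6H5OH) = 0.2456 x 0.02127 = 0.005224 mol; V(LiOH) at equivalence = 0.005224/0.1366 = 0.03824 L.
At equivalence all the acid is converted to C6H5O-; total volume = 0.02127 + 0.03824 = 0.05951 L, so [C6H5O-] = 0.005224/0.05951 = 0.08778 M.
Kb = Kw/Ka = 1.0e-14 / 1.0 x 10^-10 = 0.000100.
[OH^-] = sqrt(Kb x [C6H5O-]) = sqrt(0.000100 x 0.08778) = 0.00296 M.
pOH = 2.53, so pH = 14.00 - 2.53 = 11.47.

11.47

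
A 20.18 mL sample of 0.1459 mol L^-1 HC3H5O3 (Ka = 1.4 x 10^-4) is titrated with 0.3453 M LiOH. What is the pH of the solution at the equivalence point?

n(HC3H5O3) = 0.1459 x 0.02018 = 0.002944 mol; V(LiOH) at equivalence = 0.002944/0.3453 = 0.008527 L.
At equivalence all the acid is converted to C3H5O3-; total volume = 0.02018 + 0.008527 = 0.02871 L, so [C3H5O3-] = 0.002944/0.02871 = 0.1026 M.
Kb = Kw/Ka = 1.0e-14 / 1.4 x 10^-4 = 7.14e-11.
[OH^-] = sqrt(Kb x [C3H5O3-]) = sqrt(7.14e-11 x 0.1026) = 2.71e-6 M.
pOH = 5.57, so pH = 14.00 - 5.57 = 8.43.

8.43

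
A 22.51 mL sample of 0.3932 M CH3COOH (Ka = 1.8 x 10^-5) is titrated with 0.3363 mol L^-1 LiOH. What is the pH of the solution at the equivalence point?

n(CH3COOH) = 0.3932 x 0.02251 = 0.008851 mol; V(LiOH) at equivalence = 0.008851/0.3363 = 0.02632 L.
At equivalence all the acid is converted to CH3COO-; total volume = 0.02251 + 0.02632 = 0.04883 L, so [CH3COO-] = 0.008851/0.04883 = 0.1813 M.
Kb = Kw/Ka = 1.0e-14 / 1.8 x 10^-5 = 5.56e-10.
[OH^-] = sqrt(Kb x [CH3COO-]) = sqrt(5.56e-10 x 0.1813) = 1.00e-5 M.
pOH = 5.00, so pH = 14.00 - 5.00 = 9.00.

9.00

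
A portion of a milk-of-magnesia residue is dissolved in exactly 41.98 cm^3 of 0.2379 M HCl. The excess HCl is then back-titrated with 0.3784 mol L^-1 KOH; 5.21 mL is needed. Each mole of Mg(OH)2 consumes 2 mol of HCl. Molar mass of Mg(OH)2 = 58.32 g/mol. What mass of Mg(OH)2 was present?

Total n(HCl) added = 0.2379 x 0.04198 = 0.009987 mol.
n(KOH) used = 0.3784 x 0.005210 = 0.001971 mol, which equals the excess n(HCl).
So n(HCl) consumed by the sample = 0.009987 - 0.001971 = 0.008016 mol.
n(Mg(OH)2) = 0.008016 / 2 = 0.004008 mol.
mass = 0.004008 mol x 58.32 g/mol = 0.234 g.

0.234 g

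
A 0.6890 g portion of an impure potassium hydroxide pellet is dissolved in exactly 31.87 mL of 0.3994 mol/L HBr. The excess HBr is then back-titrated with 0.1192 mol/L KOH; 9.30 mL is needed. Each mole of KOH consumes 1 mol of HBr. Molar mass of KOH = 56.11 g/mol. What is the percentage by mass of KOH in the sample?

94.6%

Total n(HBr) added = 0.3994 x 0.03187 = 0.01273 mol.
n(KOH) used = 0.1192 x 0.009300 = 0.001109 mol, which equals the excess n(HBr).
So n(HBr) consumed by the sample = 0.01273 - 0.001109 = 0.01162 mol.
n(KOH) = 0.01162 / 1 = 0.01162 mol.
mass KOH = 0.01162 x 56.11 = 0.6520 g, so %KOH = 0.6520/0.6890 x 100 = 94.6%.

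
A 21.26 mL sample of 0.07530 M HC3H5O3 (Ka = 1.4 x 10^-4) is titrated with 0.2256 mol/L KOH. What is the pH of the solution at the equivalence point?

8.30

n(HC3H5O3) = 0.07530 x 0.02126 = 0.001601 mol; V(KOH) at equivalence = 0.001601/0.2256 = 0.007096 L.
At equivalence all the acid is converted to C3H5O3-; total volume = 0.02126 + 0.007096 = 0.02836 L, so [C3H5O3-] = 0.001601/0.02836 = 0.05646 M.
Kb = Kw/Ka = 1.0e-14 / 1.4 x 10^-4 = 7.14e-11.
[OH^-] = sqrt(Kb x [C3H5O3-]) = sqrt(7.14e-11 x 0.05646) = 2.01e-6 M.
pOH = 5.70, so pH = 14.00 - 5.70 = 8.30.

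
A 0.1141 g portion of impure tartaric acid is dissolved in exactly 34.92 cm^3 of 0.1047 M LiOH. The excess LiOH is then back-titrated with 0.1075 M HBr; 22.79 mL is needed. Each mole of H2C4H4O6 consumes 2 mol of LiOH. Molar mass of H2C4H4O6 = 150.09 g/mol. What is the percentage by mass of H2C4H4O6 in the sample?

79.3%

Total n(LiOH) added = 0.1047 x 0.03492 = 0.003656 mol.
n(HBr) used = 0.1075 x 0.02279 = 0.002450 mol, which equals the excess n(LiOH).
So n(LiOH) consumed by the sample = 0.003656 - 0.002450 = 0.001206 mol.
n(H2C4H4O6) = 0.001206 / 2 = 0.0006031 mol.
mass H2C4H4O6 = 0.0006031 x 150.09 = 0.09052 g, so %H2C4H4O6 = 0.09052/0.1141 x 100 = 79.3%.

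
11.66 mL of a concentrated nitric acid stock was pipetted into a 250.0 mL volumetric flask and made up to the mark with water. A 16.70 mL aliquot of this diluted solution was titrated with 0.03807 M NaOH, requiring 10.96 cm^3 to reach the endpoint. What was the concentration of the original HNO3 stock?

0.536 M

n(NaOH) = 0.03807 x 0.01096 = 0.0004172 mol.
n(HNO3) in the aliquot = 0.0004172 mol.
[diluted HNO3] = 0.0004172 / 0.01670 = 0.02498 M.
Dilution factor = 250.0/11.66 = 21.44, so [stock] = 0.02498 x 21.44 = 0.536 M.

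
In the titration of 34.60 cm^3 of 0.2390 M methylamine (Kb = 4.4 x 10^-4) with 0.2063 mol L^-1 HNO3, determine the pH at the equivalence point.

5.80

n(CH3NH2) = 0.2390 x 0.03460 = 0.008269 mol; V(HNO3) at equivalence = 0.008269/0.2063 = 0.04008 L.
At equivalence the base is fully converted to CH3NH3+; total volume = 0.07468 L, so [CH3NH3+] = 0.008269/0.07468 = 0.1107 M.
Ka(CH3NH3+) = Kw/Kb = 1.0e-14 / 4.4 x 10^-4 = 2.27e-11.
[H^+] = sqrt(Ka x [CH3NH3+]) = sqrt(2.27e-11 x 0.1107) = 1.59e-6 M.
pH = -log(1.59e-6) = 5.80.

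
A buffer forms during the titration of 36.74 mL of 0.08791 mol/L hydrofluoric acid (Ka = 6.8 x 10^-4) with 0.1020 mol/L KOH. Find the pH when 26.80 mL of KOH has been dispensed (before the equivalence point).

3.91

Initial n(HF) = 0.08791 x 0.03674 = 0.003230 mol.
n(KOH) added = 0.1020 x 0.02680 = 0.002734 mol, converting that many moles of HF to F-.
Remaining n(HF) = 0.0004962 mol; n(F-) = 0.002734 mol.
By Henderson-Hasselbalch, pH = pKa + log([A^-]/[HA]) = 3.17 + log(0.002734/0.0004962) = 3.17 + (+0.74) = 3.91.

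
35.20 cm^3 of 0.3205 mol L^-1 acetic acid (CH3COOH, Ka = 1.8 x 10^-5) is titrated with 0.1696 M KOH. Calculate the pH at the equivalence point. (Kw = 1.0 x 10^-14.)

n(CH3COOH) = 0.3205 x 0.03520 = 0.01128 mol; V(KOH) at equivalence = 0.01128/0.1696 = 0.06652 L.
At equivalence all the acid is converted to CH3COO-; total volume = 0.03520 + 0.06652 = 0.1017 L, so [CH3COO-] = 0.01128/0.1017 = 0.1109 M.
Kb = Kw/Ka = 1.0e-14 / 1.8 x 10^-5 = 5.56e-10.
[OH^-] = sqrt(Kb x [CH3COO-]) = sqrt(5.56e-10 x 0.1109) = 7.85e-6 M.
pOH = 5.11, so pH = 14.00 - 5.11 = 8.89.

8.89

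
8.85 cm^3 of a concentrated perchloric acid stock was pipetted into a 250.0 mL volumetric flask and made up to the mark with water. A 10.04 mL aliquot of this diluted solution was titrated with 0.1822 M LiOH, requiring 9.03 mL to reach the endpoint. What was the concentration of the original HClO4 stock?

4.63 M

n(LiOH) = 0.1822 x 0.009030 = 0.001645 mol.
n(HClO4) in the aliquot = 0.001645 mol.
[diluted HClO4] = 0.001645 / 0.01004 = 0.1639 M.
Dilution factor = 250.0/8.850 = 28.25, so [stock] = 0.1639 x 28.25 = 4.63 M.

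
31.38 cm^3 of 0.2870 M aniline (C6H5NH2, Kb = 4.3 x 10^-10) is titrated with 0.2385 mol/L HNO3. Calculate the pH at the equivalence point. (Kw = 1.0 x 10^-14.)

n(C6H5NH2) = 0.2870 x 0.03138 = 0.009006 mol; V(HNO3) at equivalence = 0.009006/0.2385 = 0.03776 L.
At equivalence the base is fully converted to C6H5NH3+; total volume = 0.06914 L, so [C6H5NH3+] = 0.009006/0.06914 = 0.1303 M.
Ka(C6H5NH3+) = Kw/Kb = 1.0e-14 / 4.3 x 10^-10 = 2.33e-5.
[H^+] = sqrt(Ka x [C6H5NH3+]) = sqrt(2.33e-5 x 0.1303) = 0.00174 M.
pH = -log(0.00174) = 2.76.

2.76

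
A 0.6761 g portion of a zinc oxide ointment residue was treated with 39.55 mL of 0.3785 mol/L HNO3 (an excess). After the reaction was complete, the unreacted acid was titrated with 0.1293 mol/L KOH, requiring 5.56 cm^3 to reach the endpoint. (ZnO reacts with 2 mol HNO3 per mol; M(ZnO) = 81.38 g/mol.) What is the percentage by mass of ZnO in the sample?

Total n(HNO3) added = 0.3785 x 0.03955 = 0.01497 mol.
n(KOH) used = 0.1293 x 0.005560 = 0.0007189 mol, which equals the excess n(HNO3).
So n(HNO3) consumed by the sample = 0.01497 - 0.0007189 = 0.01425 mol.
n(ZnO) = 0.01425 / 2 = 0.007125 mol.
mass ZnO = 0.007125 x 81.38 = 0.5799 g, so %ZnO = 0.5799/0.6761 x 100 = 85.8%.

85.8%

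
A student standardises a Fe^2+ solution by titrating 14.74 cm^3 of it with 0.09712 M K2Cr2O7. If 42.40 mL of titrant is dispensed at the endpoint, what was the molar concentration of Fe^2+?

n(K2Cr2O7) = 0.09712 x 0.04240 = 0.004118 mol.
From the balanced equation, 1 mol K2Cr2O7 reacts with 6 mol Fe^2+, so n(Fe^2+) = 0.004118 x 6/1 = 0.02471 mol.
[Fe^2+] = 0.02471 / 0.01474 L = 1.68 M.

1.68 M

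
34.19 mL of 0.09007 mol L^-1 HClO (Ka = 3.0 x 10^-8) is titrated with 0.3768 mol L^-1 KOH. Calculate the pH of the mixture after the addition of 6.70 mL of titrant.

Initial n(HClO) = 0.09007 x 0.03419 = 0.003079 mol.
n(KOH) added = 0.3768 x 0.006700 = 0.002525 mol, converting that many moles of HClO to ClO-.
Remaining n(HClO) = 0.0005549 mol; n(ClO-) = 0.002525 mol.
By Henderson-Hasselbalch, pH = pKa + log([A^-]/[HA]) = 7.52 + log(0.002525/0.0005549) = 7.52 + (+0.66) = 8.18.

8.18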